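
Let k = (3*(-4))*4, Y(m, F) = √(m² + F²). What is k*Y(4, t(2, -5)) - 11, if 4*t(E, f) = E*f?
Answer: -11 - 24*√89 ≈ -237.42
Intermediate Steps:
t(E, f) = E*f/4 (t(E, f) = (E*f)/4 = E*f/4)
Y(m, F) = √(F² + m²)
k = -48 (k = -12*4 = -48)
k*Y(4, t(2, -5)) - 11 = -48*√(((¼)*2*(-5))² + 4²) - 11 = -48*√((-5/2)² + 16) - 11 = -48*√(25/4 + 16) - 11 = -24*√89 - 11 = -11 - 24*√89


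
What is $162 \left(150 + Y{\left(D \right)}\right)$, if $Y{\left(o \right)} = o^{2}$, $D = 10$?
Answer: $40500$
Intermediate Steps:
$162 \left(150 + Y{\left(D \right)}\right) = 162 \left(150 + 10^{2}\right) = 162 \left(150 + 100\right) = 162 \cdot 250 = 40500$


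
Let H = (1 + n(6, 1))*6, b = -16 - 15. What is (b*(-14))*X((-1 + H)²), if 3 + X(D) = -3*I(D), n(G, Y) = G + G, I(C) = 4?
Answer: -6510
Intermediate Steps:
n(G, Y) = 2*G
b = -31
H = 78 (H = (1 + 2*6)*6 = (1 + 12)*6 = 13*6 = 78)
X(D) = -15 (X(D) = -3 - 3*4 = -3 - 12 = -15)
(b*(-14))*X((-1 + H)²) = -31*(-14)*(-15) = 434*(-15) = -6510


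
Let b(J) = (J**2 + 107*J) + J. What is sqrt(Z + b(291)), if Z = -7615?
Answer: sqrt(108494) ≈ 329.38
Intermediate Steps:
b(J) = J**2 + 108*J
sqrt(Z + b(291)) = sqrt(-7615 + 291*(108 + 291)) = sqrt(-7615 + 291*399) = sqrt(-7615 + 116109) = sqrt(108494)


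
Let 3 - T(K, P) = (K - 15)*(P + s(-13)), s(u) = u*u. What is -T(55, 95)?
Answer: 10557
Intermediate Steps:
s(u) = u²
T(K, P) = 3 - (-15 + K)*(169 + P) (T(K, P) = 3 - (K - 15)*(P + (-13)²) = 3 - (-15 + K)*(P + 169) = 3 - (-15 + K)*(169 + P))
-T(55, 95) = -(2538 - 169*55 + 15*95 - 1*55*95) = -(2538 - 9295 + 1425 - 5225) = -1*(-10557) = 10557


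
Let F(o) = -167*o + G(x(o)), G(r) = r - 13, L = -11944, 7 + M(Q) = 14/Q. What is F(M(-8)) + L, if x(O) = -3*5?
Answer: -42043/4 ≈ -10511.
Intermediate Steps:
M(Q) = -7 + 14/Q
x(O) = -15
G(r) = -13 + r
F(o) = -28 - 167*o (F(o) = -167*o + (-13 - 15) = -167*o - 28 = -28 - 167*o)
F(M(-8)) + L = (-28 - 167*(-7 + 14/(-8))) - 11944 = (-28 - 167*(-7 + 14*(-⅛))) - 11944 = (-28 - 167*(-7 - 7/4)) - 11944 = (-28 - 167*(-35/4)) - 11944 = (-28 + 5845/4) - 11944 = 5733/4 - 11944 = -42043/4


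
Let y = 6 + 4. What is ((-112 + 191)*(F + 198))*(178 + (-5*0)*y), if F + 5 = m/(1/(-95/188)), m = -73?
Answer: 303872789/94 ≈ 3.2327e+6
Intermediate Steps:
y = 10
F = 5995/188 (F = -5 - 73*(-95/188) = -5 + 6935/188 = 5995/188 ≈ 31.888)
((-112 + 191)*(F + 198))*(178 + (-5*0)*y) = ((-112 + 191)*(5995/188 + 198))*(178 - 5*0*10) = (79*(43219/188))*(178 + 0*10) = 3414301*(178 + 0)/188 = (3414301/188)*178 = 303872789/94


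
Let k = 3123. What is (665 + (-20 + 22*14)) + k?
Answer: 4076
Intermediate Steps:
(665 + (-20 + 22*14)) + k = (665 + (-20 + 22*14)) + 3123 = (665 + (-20 + 308)) + 3123 = (665 + 288) + 3123 = 953 + 3123 = 4076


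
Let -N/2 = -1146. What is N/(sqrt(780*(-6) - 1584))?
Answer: -191*I*sqrt(174)/87 ≈ -28.959*I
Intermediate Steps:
N = 2292 (N = -2*(-1146) = 2292)
N/(sqrt(780*(-6) - 1584)) = 2292/(sqrt(780*(-6) - 1584)) = 2292/(sqrt(-4680 - 1584)) = 2292/(sqrt(-6264)) = 2292/((6*I*sqrt(174))) = 2292*(-I*sqrt(174)/1044) = -191*I*sqrt(174)/87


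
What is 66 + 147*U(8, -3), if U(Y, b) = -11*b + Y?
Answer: 6093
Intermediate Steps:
U(Y, b) = Y - 11*b
66 + 147*U(8, -3) = 66 + 147*(8 - 11*(-3)) = 66 + 147*(8 + 33) = 66 + 147*41 = 66 + 6027 = 6093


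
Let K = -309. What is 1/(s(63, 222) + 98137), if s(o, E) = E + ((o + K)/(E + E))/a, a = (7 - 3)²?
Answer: 1184/116457015 ≈ 1.0167e-5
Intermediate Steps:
a = 16 (a = 4² = 16)
s(o, E) = E + (-309 + o)/(32*E) (s(o, E) = E + ((o - 309)/(E + E))/16 = E + ((-309 + o)/((2*E)))*(1/16) = E + ((-309 + o)*(1/(2*E)))*(1/16) = E + ((-309 + o)/(2*E))*(1/16) = E + (-309 + o)/(32*E))
1/(s(63, 222) + 98137) = 1/((1/32)*(-309 + 63 + 32*222²)/222 + 98137) = 1/((1/32)*(1/222)*(-309 + 63 + 32*49284) + 98137) = 1/((1/32)*(1/222)*(-309 + 63 + 1577088) + 98137) = 1/((1/32)*(1/222)*1576842 + 98137) = 1/(262807/1184 + 98137) = 1/(116457015/1184) = 1184/116457015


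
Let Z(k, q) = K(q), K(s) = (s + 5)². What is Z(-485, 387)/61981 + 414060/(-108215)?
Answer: -1807020620/1341454783 ≈ -1.3471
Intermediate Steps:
K(s) = (5 + s)²
Z(k, q) = (5 + q)²
Z(-485, 387)/61981 + 414060/(-108215) = (5 + 387)²/61981 + 414060/(-108215) = 392²*(1/61981) + 414060*(-1/108215) = 153664*(1/61981) - 82812/21643 = 153664/61981 - 82812/21643 = -1807020620/1341454783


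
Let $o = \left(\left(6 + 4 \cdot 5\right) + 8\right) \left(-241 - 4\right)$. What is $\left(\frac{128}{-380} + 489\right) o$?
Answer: $- \frac{77340718}{19} \approx -4.0706 \cdot 10^{6}$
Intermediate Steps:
$o = -8330$ ($o = \left(\left(6 + 20\right) + 8\right) \left(-245\right) = \left(26 + 8\right) \left(-245\right) = 34 \left(-245\right) = -8330$)
$\left(\frac{128}{-380} + 489\right) o = \left(\frac{128}{-380} + 489\right) \left(-8330\right) = \left(128 \left(- \frac{1}{380}\right) + 489\right) \left(-8330\right) = \left(- \frac{32}{95} + 489\right) \left(-8330\right) = \frac{46423}{95} \left(-8330\right) = - \frac{77340718}{19}$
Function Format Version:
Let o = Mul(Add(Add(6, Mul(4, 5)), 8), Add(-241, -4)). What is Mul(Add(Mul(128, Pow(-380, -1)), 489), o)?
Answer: Rational(-77340718, 19) ≈ -4.0706e+6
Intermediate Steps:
o = -8330 (o = Mul(Add(Add(6, 20), 8), -245) = Mul(Add(26, 8), -245) = Mul(34, -245) = -8330)
Mul(Add(Mul(128, Pow(-380, -1)), 489), o) = Mul(Add(Mul(128, Pow(-380, -1)), 489), -8330) = Mul(Add(Mul(128, Rational(-1, 380)), 489), -8330) = Mul(Add(Rational(-32, 95), 489), -8330) = Mul(Rational(46423, 95), -8330) = Rational(-77340718, 19)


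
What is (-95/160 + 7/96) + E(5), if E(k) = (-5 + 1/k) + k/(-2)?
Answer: -1877/240 ≈ -7.8208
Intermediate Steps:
E(k) = -5 + 1/k - k/2 (E(k) = (-5 + 1/k) + k*(-1/2) = (-5 + 1/k) - k/2 = -5 + 1/k - k/2)
(-95/160 + 7/96) + E(5) = (-95/160 + 7/96) + (-5 + 1/5 - 1/2*5) = (-95*1/160 + 7*(1/96)) + (-5 + 1/5 - 5/2) = (-19/32 + 7/96) - 73/10 = -25/48 - 73/10 = -1877/240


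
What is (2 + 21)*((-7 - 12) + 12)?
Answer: -161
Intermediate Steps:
(2 + 21)*((-7 - 12) + 12) = 23*(-19 + 12) = 23*(-7) = -161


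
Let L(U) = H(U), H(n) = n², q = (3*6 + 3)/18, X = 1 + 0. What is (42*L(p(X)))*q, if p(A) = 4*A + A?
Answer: 1225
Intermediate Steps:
X = 1
p(A) = 5*A
q = 7/6 (q = (18 + 3)*(1/18) = 21*(1/18) = 7/6 ≈ 1.1667)
L(U) = U²
(42*L(p(X)))*q = (42*(5*1)²)*(7/6) = (42*5²)*(7/6) = (42*25)*(7/6) = 1050*(7/6) = 1225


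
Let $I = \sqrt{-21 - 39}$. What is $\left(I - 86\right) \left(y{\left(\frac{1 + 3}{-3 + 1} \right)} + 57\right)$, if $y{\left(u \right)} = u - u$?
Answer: $-4902 + 114 i \sqrt{15} \approx -4902.0 + 441.52 i$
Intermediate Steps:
$y{\left(u \right)} = 0$
$I = 2 i \sqrt{15}$ ($I = \sqrt{-21 - 39} = \sqrt{-60} = 2 i \sqrt{15} \approx 7.746 i$)
$\left(I - 86\right) \left(y{\left(\frac{1 + 3}{-3 + 1} \right)} + 57\right) = \left(2 i \sqrt{15} - 86\right) \left(0 + 57\right) = \left(-86 + 2 i \sqrt{15}\right) 57 = -4902 + 114 i \sqrt{15}$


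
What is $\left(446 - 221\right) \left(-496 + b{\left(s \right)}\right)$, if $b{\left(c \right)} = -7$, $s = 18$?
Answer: $-113175$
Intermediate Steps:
$\left(446 - 221\right) \left(-496 + b{\left(s \right)}\right) = \left(446 - 221\right) \left(-496 - 7\right) = 225 \left(-503\right) = -113175$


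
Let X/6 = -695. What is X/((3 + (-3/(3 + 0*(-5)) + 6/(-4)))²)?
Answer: -16680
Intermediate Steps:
X = -4170 (X = 6*(-695) = -4170)
X/((3 + (-3/(3 + 0*(-5)) + 6/(-4)))²) = -4170/(3 + (-3/(3 + 0*(-5)) + 6/(-4)))² = -4170/(3 + (-3/(3 + 0) + 6*(-¼)))² = -4170/(3 + (-3/3 - 3/2))² = -4170/(3 + (-3*⅓ - 3/2))² = -4170/(3 + (-1 - 3/2))² = -4170/(3 - 5/2)² = -4170/((½)²) = -4170/¼ = -4170*4 = -16680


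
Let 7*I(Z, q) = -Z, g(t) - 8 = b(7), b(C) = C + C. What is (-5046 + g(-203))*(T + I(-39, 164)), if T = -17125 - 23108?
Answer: 1414718208/7 ≈ 2.0210e+8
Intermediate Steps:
b(C) = 2*C
g(t) = 22 (g(t) = 8 + 2*7 = 8 + 14 = 22)
T = -40233
I(Z, q) = -Z/7 (I(Z, q) = (-Z)/7 = -Z/7)
(-5046 + g(-203))*(T + I(-39, 164)) = (-5046 + 22)*(-40233 - ⅐*(-39)) = -5024*(-40233 + 39/7) = -5024*(-281592/7) = 1414718208/7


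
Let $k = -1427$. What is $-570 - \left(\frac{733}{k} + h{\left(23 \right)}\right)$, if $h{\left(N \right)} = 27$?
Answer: $- \frac{851186}{1427} \approx -596.49$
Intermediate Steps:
$-570 - \left(\frac{733}{k} + h{\left(23 \right)}\right) = -570 - \left(27 + \frac{733}{-1427}\right) = -570 - \frac{37796}{1427} = - \frac{851186}{1427}$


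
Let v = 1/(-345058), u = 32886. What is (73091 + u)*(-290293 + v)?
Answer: -10615495869264115/345058 ≈ -3.0764e+10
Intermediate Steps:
v = -1/345058 ≈ -2.8981e-6
(73091 + u)*(-290293 + v) = (73091 + 32886)*(-290293 - 1/345058) = 105977*(-100167921995/345058) = -10615495869264115/345058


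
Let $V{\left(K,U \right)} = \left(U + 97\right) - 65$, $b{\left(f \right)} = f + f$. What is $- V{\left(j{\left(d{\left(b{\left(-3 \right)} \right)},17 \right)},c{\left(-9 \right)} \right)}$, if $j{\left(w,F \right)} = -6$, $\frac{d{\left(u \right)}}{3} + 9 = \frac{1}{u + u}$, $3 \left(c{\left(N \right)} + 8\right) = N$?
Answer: $-21$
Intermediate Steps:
$b{\left(f \right)} = 2 f$
$c{\left(N \right)} = -8 + \frac{N}{3}$
$d{\left(u \right)} = -27 + \frac{3}{2 u}$ ($d{\left(u \right)} = -27 + \frac{3}{u + u} = -27 + \frac{3}{2 u}$)
$V{\left(K,U \right)} = 32 + U$ ($V{\left(K,U \right)} = \left(97 + U\right) - 65 = 32 + U$)
$- V{\left(j{\left(d{\left(b{\left(-3 \right)} \right)},17 \right)},c{\left(-9 \right)} \right)} = - (32 + \left(-8 + \frac{1}{3} \left(-9\right)\right)) = - (32 - 11) = \left(-1\right) 21 = -21$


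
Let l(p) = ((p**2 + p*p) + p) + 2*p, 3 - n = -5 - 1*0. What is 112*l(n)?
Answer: 17024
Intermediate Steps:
n = 8 (n = 3 - (-5 - 1*0) = 3 - (-5 + 0) = 3 - 1*(-5) = 3 + 5 = 8)
l(p) = 2*p**2 + 3*p (l(p) = ((p**2 + p**2) + p) + 2*p = (2*p**2 + p) + 2*p = (p + 2*p**2) + 2*p = 2*p**2 + 3*p)
112*l(n) = 112*(8*(3 + 2*8)) = 112*(8*(3 + 16)) = 112*(8*19) = 112*152 = 17024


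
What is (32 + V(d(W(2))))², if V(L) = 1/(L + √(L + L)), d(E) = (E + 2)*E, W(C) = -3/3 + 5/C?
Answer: 3704528/3549 - 320*√42/169 ≈ 1031.6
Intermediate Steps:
W(C) = -1 + 5/C (W(C) = -3*⅓ + 5/C = -1 + 5/C)
d(E) = E*(2 + E) (d(E) = (2 + E)*E = E*(2 + E))
V(L) = 1/(L + √2*√L) (V(L) = 1/(L + √(2*L)) = 1/(L + √2*√L))
(32 + V(d(W(2))))² = (32 + 1/(((5 - 1*2)/2)*(2 + (5 - 1*2)/2) + √2*√(((5 - 1*2)/2)*(2 + (5 - 1*2)/2))))² = (32 + 1/(((5 - 2)/2)*(2 + (5 - 2)/2) + √2*√(((5 - 2)/2)*(2 + (5 - 2)/2))))² = (32 + 1/(((½)*3)*(2 + (½)*3) + √2*√(((½)*3)*(2 + (½)*3))))² = (32 + 1/(3*(2 + 3/2)/2 + √2*√(3*(2 + 3/2)/2)))² = (32 + 1/((3/2)*(7/2) + √2*√((3/2)*(7/2))))² = (32 + 1/(21/4 + √2*√(21/4)))² = (32 + 1/(21/4 + √2*(√21/2)))² = (32 + 1/(21/4 + √42/2))²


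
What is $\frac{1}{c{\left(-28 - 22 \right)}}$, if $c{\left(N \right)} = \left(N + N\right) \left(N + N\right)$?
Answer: $\frac{1}{10000} \approx 0.0001$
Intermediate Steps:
$c{\left(N \right)} = 4 N^{2}$ ($c{\left(N \right)} = 2 N 2 N = 4 N^{2}$)
$\frac{1}{c{\left(-28 - 22 \right)}} = \frac{1}{4 \left(-28 - 22\right)^{2}} = \frac{1}{4 \left(-50\right)^{2}} = \frac{1}{4 \cdot 2500} = \frac{1}{10000}$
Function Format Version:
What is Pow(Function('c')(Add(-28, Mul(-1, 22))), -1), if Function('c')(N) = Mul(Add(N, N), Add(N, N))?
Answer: Rational(1, 10000) ≈ 0.00010000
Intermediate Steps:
Function('c')(N) = Mul(4, Pow(N, 2)) (Function('c')(N) = Mul(Mul(2, N), Mul(2, N)) = Mul(4, Pow(N, 2)))
Pow(Function('c')(Add(-28, Mul(-1, 22))), -1) = Pow(Mul(4, Pow(Add(-28, Mul(-1, 22)), 2)), -1) = Pow(Mul(4, Pow(Add(-28, -22), 2)), -1) = Pow(Mul(4, Pow(-50, 2)), -1) = Pow(Mul(4, 2500), -1) = Pow(10000, -1) = Rational(1, 10000)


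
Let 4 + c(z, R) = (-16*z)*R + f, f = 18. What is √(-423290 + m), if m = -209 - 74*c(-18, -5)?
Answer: 5*I*√12719 ≈ 563.89*I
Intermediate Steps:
c(z, R) = 14 - 16*R*z (c(z, R) = -4 + ((-16*z)*R + 18) = -4 + (-16*R*z + 18) = -4 + (18 - 16*R*z) = 14 - 16*R*z)
m = 105315 (m = -209 - 74*(14 - 16*(-5)*(-18)) = -209 - 74*(14 - 1440) = -209 - 74*(-1426) = -209 + 105524 = 105315)
√(-423290 + m) = √(-423290 + 105315) = √(-317975) = 5*I*√12719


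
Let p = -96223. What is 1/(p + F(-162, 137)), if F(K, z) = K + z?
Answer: -1/96248 ≈ -1.0390e-5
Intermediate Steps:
1/(p + F(-162, 137)) = 1/(-96223 + (-162 + 137)) = 1/(-96223 - 25) = 1/(-96248) = -1/96248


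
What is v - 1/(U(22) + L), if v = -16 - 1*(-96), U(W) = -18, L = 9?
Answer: 721/9 ≈ 80.111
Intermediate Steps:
v = 80 (v = -16 + 96 = 80)
v - 1/(U(22) + L) = 80 - 1/(-18 + 9) = 80 - 1/(-9) = 80 - 1*(-⅑) = 80 + ⅑ = 721/9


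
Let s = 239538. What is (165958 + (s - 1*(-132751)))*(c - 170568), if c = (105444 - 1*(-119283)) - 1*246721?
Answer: -103645918814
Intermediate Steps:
c = -21994 (c = (105444 + 119283) - 246721 = 224727 - 246721 = -21994)
(165958 + (s - 1*(-132751)))*(c - 170568) = (165958 + (239538 - 1*(-132751)))*(-21994 - 170568) = (165958 + (239538 + 132751))*(-192562) = (165958 + 372289)*(-192562) = 538247*(-192562) = -103645918814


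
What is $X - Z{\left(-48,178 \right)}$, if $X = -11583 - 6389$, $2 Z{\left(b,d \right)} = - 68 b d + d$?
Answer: $-308557$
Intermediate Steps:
$Z{\left(b,d \right)} = \frac{d}{2} - 34 b d$ ($Z{\left(b,d \right)} = \frac{- 68 b d + d}{2} = \frac{d - 68 b d}{2} = \frac{d}{2} - 34 b d$)
$X = -17972$
$X - Z{\left(-48,178 \right)} = -17972 - \frac{1}{2} \cdot 178 \left(1 - -3264\right) = -17972 - \frac{1}{2} \cdot 178 \left(1 + 3264\right) = -17972 - \frac{1}{2} \cdot 178 \cdot 3265 = -17972 - 290585 = -308557$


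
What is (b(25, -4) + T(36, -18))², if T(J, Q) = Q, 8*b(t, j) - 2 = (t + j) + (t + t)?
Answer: 5041/64 ≈ 78.766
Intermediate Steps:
b(t, j) = ¼ + j/8 + 3*t/8 (b(t, j) = ¼ + ((t + j) + (t + t))/8 = ¼ + ((j + t) + 2*t)/8 = ¼ + (j + 3*t)/8 = ¼ + (j/8 + 3*t/8) = ¼ + j/8 + 3*t/8)
(b(25, -4) + T(36, -18))² = ((¼ + (⅛)*(-4) + (3/8)*25) - 18)² = ((¼ - ½ + 75/8) - 18)² = (73/8 - 18)² = (-71/8)² = 5041/64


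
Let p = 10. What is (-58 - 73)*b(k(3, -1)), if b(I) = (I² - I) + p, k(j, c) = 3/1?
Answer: -2096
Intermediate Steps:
k(j, c) = 3 (k(j, c) = 3*1 = 3)
b(I) = 10 + I² - I (b(I) = (I² - I) + 10 = 10 + I² - I)
(-58 - 73)*b(k(3, -1)) = (-58 - 73)*(10 + 3² - 1*3) = -131*(10 + 9 - 3) = -131*16 = -2096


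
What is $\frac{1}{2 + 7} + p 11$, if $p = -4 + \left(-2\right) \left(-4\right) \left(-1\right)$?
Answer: $- \frac{1187}{9} \approx -131.89$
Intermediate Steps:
$p = -12$ ($p = -4 + 8 \left(-1\right) = -4 - 8 = -12$)
$\frac{1}{2 + 7} + p 11 = \frac{1}{2 + 7} - 132 = \frac{1}{9} - 132 = - \frac{1187}{9}$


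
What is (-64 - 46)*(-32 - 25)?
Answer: 6270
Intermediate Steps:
(-64 - 46)*(-32 - 25) = -110*(-57) = 6270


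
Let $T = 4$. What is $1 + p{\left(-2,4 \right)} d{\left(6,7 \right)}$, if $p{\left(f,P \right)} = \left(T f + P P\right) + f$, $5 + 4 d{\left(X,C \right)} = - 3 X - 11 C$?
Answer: $-149$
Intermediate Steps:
$d{\left(X,C \right)} = - \frac{5}{4} - \frac{11 C}{4} - \frac{3 X}{4}$ ($d{\left(X,C \right)} = - \frac{5}{4} + \frac{- 3 X - 11 C}{4} = - \frac{5}{4} + \frac{- 11 C - 3 X}{4} = - \frac{5}{4} - \left(\frac{3 X}{4} + \frac{11 C}{4}\right) = - \frac{5}{4} - \frac{11 C}{4} - \frac{3 X}{4}$)
$p{\left(f,P \right)} = P^{2} + 5 f$ ($p{\left(f,P \right)} = \left(4 f + P P\right) + f = \left(4 f + P^{2}\right) + f = \left(P^{2} + 4 f\right) + f = P^{2} + 5 f$)
$1 + p{\left(-2,4 \right)} d{\left(6,7 \right)} = 1 + \left(4^{2} + 5 \left(-2\right)\right) \left(- \frac{5}{4} - \frac{77}{4} - \frac{9}{2}\right) = 1 + \left(16 - 10\right) \left(- \frac{5}{4} - \frac{77}{4} - \frac{9}{2}\right) = 1 + 6 \left(-25\right) = 1 - 150 = -149$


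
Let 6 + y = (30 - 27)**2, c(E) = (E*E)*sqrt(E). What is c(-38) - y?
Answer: -3 + 1444*I*sqrt(38) ≈ -3.0 + 8901.4*I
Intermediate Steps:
c(E) = E**(5/2) (c(E) = E**2*sqrt(E) = E**(5/2))
y = 3 (y = -6 + (30 - 27)**2 = -6 + 3**2 = -6 + 9 = 3)
c(-38) - y = (-38)**(5/2) - 1*3 = 1444*I*sqrt(38) - 3 = -3 + 1444*I*sqrt(38)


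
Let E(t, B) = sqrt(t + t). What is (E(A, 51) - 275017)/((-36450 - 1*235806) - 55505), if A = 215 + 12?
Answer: 275017/327761 - sqrt(454)/327761 ≈ 0.83901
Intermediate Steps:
A = 227
E(t, B) = sqrt(2)*sqrt(t) (E(t, B) = sqrt(2*t) = sqrt(2)*sqrt(t))
(E(A, 51) - 275017)/((-36450 - 1*235806) - 55505) = (sqrt(2)*sqrt(227) - 275017)/((-36450 - 1*235806) - 55505) = (sqrt(454) - 275017)/((-36450 - 235806) - 55505) = (-275017 + sqrt(454))/(-272256 - 55505) = (-275017 + sqrt(454))/(-327761) = (-275017 + sqrt(454))*(-1/327761) = 275017/327761 - sqrt(454)/327761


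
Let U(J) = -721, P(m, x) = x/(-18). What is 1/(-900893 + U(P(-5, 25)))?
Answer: -1/901614 ≈ -1.1091e-6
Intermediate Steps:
P(m, x) = -x/18 (P(m, x) = x*(-1/18) = -x/18)
1/(-900893 + U(P(-5, 25))) = 1/(-900893 - 721) = 1/(-901614) = -1/901614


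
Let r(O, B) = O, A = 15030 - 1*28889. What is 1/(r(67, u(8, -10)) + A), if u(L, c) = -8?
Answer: -1/13792 ≈ -7.2506e-5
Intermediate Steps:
A = -13859 (A = 15030 - 28889 = -13859)
1/(r(67, u(8, -10)) + A) = 1/(67 - 13859) = 1/(-13792) = -1/13792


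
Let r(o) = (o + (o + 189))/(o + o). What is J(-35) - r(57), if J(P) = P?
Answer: -1431/38 ≈ -37.658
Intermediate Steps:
r(o) = (189 + 2*o)/(2*o) (r(o) = (o + (189 + o))/((2*o)) = (189 + 2*o)*(1/(2*o)) = (189 + 2*o)/(2*o))
J(-35) - r(57) = -35 - (189/2 + 57)/57 = -35 - 303/(57*2) = -35 - 1*101/38 = -35 - 101/38 = -1431/38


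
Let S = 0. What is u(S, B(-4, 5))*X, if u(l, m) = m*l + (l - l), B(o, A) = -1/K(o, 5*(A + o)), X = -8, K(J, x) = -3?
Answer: 0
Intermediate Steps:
B(o, A) = 1/3 (B(o, A) = -1/(-3) = -1*(-1/3) = 1/3)
u(l, m) = l*m (u(l, m) = l*m + 0 = l*m)
u(S, B(-4, 5))*X = (0*(1/3))*(-8) = 0*(-8) = 0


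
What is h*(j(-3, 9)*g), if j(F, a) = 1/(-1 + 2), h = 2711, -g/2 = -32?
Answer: 173504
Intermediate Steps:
g = 64 (g = -2*(-32) = 64)
j(F, a) = 1 (j(F, a) = 1/1 = 1)
h*(j(-3, 9)*g) = 2711*(1*64) = 2711*64 = 173504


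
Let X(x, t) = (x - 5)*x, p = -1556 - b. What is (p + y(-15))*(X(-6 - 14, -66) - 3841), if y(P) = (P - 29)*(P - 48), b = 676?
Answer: -1804140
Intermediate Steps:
p = -2232 (p = -1556 - 1*676 = -1556 - 676 = -2232)
X(x, t) = x*(-5 + x) (X(x, t) = (-5 + x)*x = x*(-5 + x))
y(P) = (-48 + P)*(-29 + P) (y(P) = (-29 + P)*(-48 + P) = (-48 + P)*(-29 + P))
(p + y(-15))*(X(-6 - 14, -66) - 3841) = (-2232 + (1392 + (-15)**2 - 77*(-15)))*((-6 - 14)*(-5 + (-6 - 14)) - 3841) = (-2232 + (1392 + 225 + 1155))*(-20*(-5 - 20) - 3841) = (-2232 + 2772)*(-20*(-25) - 3841) = 540*(500 - 3841) = 540*(-3341) = -1804140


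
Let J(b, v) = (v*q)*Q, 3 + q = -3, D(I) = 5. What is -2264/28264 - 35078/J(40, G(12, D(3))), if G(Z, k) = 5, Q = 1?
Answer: 61961042/52995 ≈ 1169.2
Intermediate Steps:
q = -6 (q = -3 - 3 = -6)
J(b, v) = -6*v (J(b, v) = (v*(-6))*1 = -6*v*1 = -6*v)
-2264/28264 - 35078/J(40, G(12, D(3))) = -2264/28264 - 35078/((-6*5)) = -2264*1/28264 - 35078/(-30) = -283/3533 - 35078*(-1/30) = -283/3533 + 17539/15 = 61961042/52995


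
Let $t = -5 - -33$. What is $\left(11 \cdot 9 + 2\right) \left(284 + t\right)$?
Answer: $31512$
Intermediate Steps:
$t = 28$ ($t = -5 + 33 = 28$)
$\left(11 \cdot 9 + 2\right) \left(284 + t\right) = \left(11 \cdot 9 + 2\right) \left(284 + 28\right) = \left(99 + 2\right) 312 = 101 \cdot 312 = 31512$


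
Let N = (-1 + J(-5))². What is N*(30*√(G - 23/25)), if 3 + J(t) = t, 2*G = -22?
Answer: 486*I*√298 ≈ 8389.7*I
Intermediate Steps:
G = -11 (G = (½)*(-22) = -11)
J(t) = -3 + t
N = 81 (N = (-1 + (-3 - 5))² = (-1 - 8)² = (-9)² = 81)
N*(30*√(G - 23/25)) = 81*(30*√(-11 - 23/25)) = 81*(30*√(-298/25)) = 81*(30*(I*√298/5)) = 81*(6*I*√298) = 486*I*√298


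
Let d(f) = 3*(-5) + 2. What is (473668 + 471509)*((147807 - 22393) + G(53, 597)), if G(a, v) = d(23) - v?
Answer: 117961870308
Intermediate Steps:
d(f) = -13 (d(f) = -15 + 2 = -13)
G(a, v) = -13 - v
(473668 + 471509)*((147807 - 22393) + G(53, 597)) = (473668 + 471509)*((147807 - 22393) + (-13 - 1*597)) = 945177*(125414 + (-13 - 597)) = 945177*(125414 - 610) = 945177*124804 = 117961870308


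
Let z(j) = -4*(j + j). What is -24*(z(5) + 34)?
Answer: 144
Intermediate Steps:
z(j) = -8*j
-24*(z(5) + 34) = -24*(-8*5 + 34) = -24*(-40 + 34) = -24*(-6) = 144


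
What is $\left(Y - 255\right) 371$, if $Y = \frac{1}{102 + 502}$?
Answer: $- \frac{57141049}{604} \approx -94604.0$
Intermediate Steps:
$Y = \frac{1}{604} \approx 0.0016556$
$\left(Y - 255\right) 371 = \left(\frac{1}{604} - 255\right) 371 = \left(- \frac{154019}{604}\right) 371 = - \frac{57141049}{604}$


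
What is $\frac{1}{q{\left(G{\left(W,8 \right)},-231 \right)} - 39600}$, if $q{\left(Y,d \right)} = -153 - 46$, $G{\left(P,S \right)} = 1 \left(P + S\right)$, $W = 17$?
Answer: $- \frac{1}{39799} \approx -2.5126 \cdot 10^{-5}$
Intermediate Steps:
$G{\left(P,S \right)} = P + S$
$q{\left(Y,d \right)} = -199$ ($q{\left(Y,d \right)} = -153 - 46 = -199$)
$\frac{1}{q{\left(G{\left(W,8 \right)},-231 \right)} - 39600} = \frac{1}{-199 - 39600} = \frac{1}{-39799} = - \frac{1}{39799}$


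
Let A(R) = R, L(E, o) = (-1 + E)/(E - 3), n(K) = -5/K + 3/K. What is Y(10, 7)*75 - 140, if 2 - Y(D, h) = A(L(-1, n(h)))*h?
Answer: -505/2 ≈ -252.50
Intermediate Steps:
n(K) = -2/K
L(E, o) = (-1 + E)/(-3 + E)
Y(D, h) = 2 - h/2 (Y(D, h) = 2 - (-1 - 1)/(-3 - 1)*h = 2 - -2/(-4)*h = 2 - (-¼*(-2))*h = 2 - h/2)
Y(10, 7)*75 - 140 = (2 - ½*7)*75 - 140 = (2 - 7/2)*75 - 140 = -3/2*75 - 140 = -225/2 - 140 = -505/2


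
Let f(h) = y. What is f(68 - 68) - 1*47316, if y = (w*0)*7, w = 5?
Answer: -47316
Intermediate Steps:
y = 0 (y = (5*0)*7 = 0*7 = 0)
f(h) = 0
f(68 - 68) - 1*47316 = 0 - 1*47316 = 0 - 47316 = -47316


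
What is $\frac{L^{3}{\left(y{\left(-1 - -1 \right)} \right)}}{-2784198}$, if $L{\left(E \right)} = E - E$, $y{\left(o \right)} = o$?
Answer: $0$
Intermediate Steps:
$L{\left(E \right)} = 0$
$\frac{L^{3}{\left(y{\left(-1 - -1 \right)} \right)}}{-2784198} = \frac{0^{3}}{-2784198} = 0 \left(- \frac{1}{2784198}\right) = 0$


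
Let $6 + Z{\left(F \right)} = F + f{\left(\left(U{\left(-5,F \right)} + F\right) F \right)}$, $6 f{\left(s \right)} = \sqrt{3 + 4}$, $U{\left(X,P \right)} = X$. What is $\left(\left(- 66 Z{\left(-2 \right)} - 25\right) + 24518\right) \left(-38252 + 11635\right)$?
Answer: $-665983957 + 292787 \sqrt{7} \approx -6.6521 \cdot 10^{8}$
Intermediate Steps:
$f{\left(s \right)} = \frac{\sqrt{7}}{6}$ ($f{\left(s \right)} = \frac{\sqrt{3 + 4}}{6} = \frac{\sqrt{7}}{6}$)
$Z{\left(F \right)} = -6 + F + \frac{\sqrt{7}}{6}$ ($Z{\left(F \right)} = -6 + \left(F + \frac{\sqrt{7}}{6}\right) = -6 + F + \frac{\sqrt{7}}{6}$)
$\left(\left(- 66 Z{\left(-2 \right)} - 25\right) + 24518\right) \left(-38252 + 11635\right) = \left(\left(- 66 \left(-6 - 2 + \frac{\sqrt{7}}{6}\right) - 25\right) + 24518\right) \left(-38252 + 11635\right) = \left(\left(- 66 \left(-8 + \frac{\sqrt{7}}{6}\right) - 25\right) + 24518\right) \left(-26617\right) = \left(\left(\left(528 - 11 \sqrt{7}\right) - 25\right) + 24518\right) \left(-26617\right) = \left(\left(503 - 11 \sqrt{7}\right) + 24518\right) \left(-26617\right) = \left(25021 - 11 \sqrt{7}\right) \left(-26617\right) = -665983957 + 292787 \sqrt{7}$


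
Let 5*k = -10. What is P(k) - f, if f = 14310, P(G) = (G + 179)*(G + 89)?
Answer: 1089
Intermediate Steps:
k = -2 (k = (⅕)*(-10) = -2)
P(G) = (89 + G)*(179 + G) (P(G) = (179 + G)*(89 + G) = (89 + G)*(179 + G))
P(k) - f = (15931 + (-2)² + 268*(-2)) - 1*14310 = (15931 + 4 - 536) - 14310 = 15399 - 14310 = 1089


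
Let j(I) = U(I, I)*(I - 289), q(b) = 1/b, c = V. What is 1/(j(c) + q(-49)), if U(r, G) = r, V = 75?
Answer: -49/786451 ≈ -6.2305e-5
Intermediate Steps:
c = 75
j(I) = I*(-289 + I) (j(I) = I*(I - 289) = I*(-289 + I))
1/(j(c) + q(-49)) = 1/(75*(-289 + 75) + 1/(-49)) = 1/(75*(-214) - 1/49) = 1/(-16050 - 1/49) = 1/(-786451/49) = -49/786451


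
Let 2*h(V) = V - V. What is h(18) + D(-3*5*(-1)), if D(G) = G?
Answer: 15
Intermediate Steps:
h(V) = 0 (h(V) = (V - V)/2 = (½)*0 = 0)
h(18) + D(-3*5*(-1)) = 0 - 3*5*(-1) = 0 - 15*(-1) = 0 + 15 = 15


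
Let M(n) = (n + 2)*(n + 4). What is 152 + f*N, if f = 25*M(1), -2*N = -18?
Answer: 3527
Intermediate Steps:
N = 9 (N = -1/2*(-18) = 9)
M(n) = (2 + n)*(4 + n)
f = 375 (f = 25*(8 + 1**2 + 6*1) = 25*(8 + 1 + 6) = 25*15 = 375)
152 + f*N = 152 + 375*9 = 152 + 3375 = 3527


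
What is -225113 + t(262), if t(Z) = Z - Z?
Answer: -225113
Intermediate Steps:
t(Z) = 0
-225113 + t(262) = -225113 + 0 = -225113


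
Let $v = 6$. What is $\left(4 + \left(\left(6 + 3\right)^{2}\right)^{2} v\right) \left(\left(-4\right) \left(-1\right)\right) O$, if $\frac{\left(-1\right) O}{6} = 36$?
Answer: $-34015680$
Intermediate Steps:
$O = -216$ ($O = \left(-6\right) 36 = -216$)
$\left(4 + \left(\left(6 + 3\right)^{2}\right)^{2} v\right) \left(\left(-4\right) \left(-1\right)\right) O = \left(4 + \left(\left(6 + 3\right)^{2}\right)^{2} \cdot 6\right) \left(\left(-4\right) \left(-1\right)\right) \left(-216\right) = \left(4 + \left(9^{2}\right)^{2} \cdot 6\right) 4 \left(-216\right) = \left(4 + 81^{2} \cdot 6\right) 4 \left(-216\right) = \left(4 + 6561 \cdot 6\right) 4 \left(-216\right) = \left(4 + 39366\right) 4 \left(-216\right) = 39370 \cdot 4 \left(-216\right) = 157480 \left(-216\right) = -34015680$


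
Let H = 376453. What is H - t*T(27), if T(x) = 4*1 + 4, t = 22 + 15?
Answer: 376157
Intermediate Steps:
t = 37
T(x) = 8 (T(x) = 4 + 4 = 8)
H - t*T(27) = 376453 - 37*8 = 376453 - 1*296 = 376453 - 296 = 376157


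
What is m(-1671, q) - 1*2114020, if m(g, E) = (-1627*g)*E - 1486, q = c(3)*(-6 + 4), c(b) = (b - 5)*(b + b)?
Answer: 63133702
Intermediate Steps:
c(b) = 2*b*(-5 + b) (c(b) = (-5 + b)*(2*b) = 2*b*(-5 + b))
q = 24 (q = (2*3*(-5 + 3))*(-6 + 4) = (2*3*(-2))*(-2) = -12*(-2) = 24)
m(g, E) = -1486 - 1627*E*g (m(g, E) = -1627*E*g - 1486 = -1486 - 1627*E*g)
m(-1671, q) - 1*2114020 = (-1486 - 1627*24*(-1671)) - 1*2114020 = (-1486 + 65249208) - 2114020 = 65247722 - 2114020 = 63133702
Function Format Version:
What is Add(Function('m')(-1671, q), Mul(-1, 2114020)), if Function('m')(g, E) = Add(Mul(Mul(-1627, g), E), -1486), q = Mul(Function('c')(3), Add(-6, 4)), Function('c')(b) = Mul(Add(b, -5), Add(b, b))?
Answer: 63133702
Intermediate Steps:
Function('c')(b) = Mul(2, b, Add(-5, b)) (Function('c')(b) = Mul(Add(-5, b), Mul(2, b)) = Mul(2, b, Add(-5, b)))
q = 24 (q = Mul(Mul(2, 3, Add(-5, 3)), Add(-6, 4)) = Mul(Mul(2, 3, -2), -2) = Mul(-12, -2) = 24)
Function('m')(g, E) = Add(-1486, Mul(-1627, E, g)) (Function('m')(g, E) = Add(Mul(-1627, E, g), -1486) = Add(-1486, Mul(-1627, E, g)))
Add(Function('m')(-1671, q), Mul(-1, 2114020)) = Add(Add(-1486, Mul(-1627, 24, -1671)), Mul(-1, 2114020)) = Add(Add(-1486, 65249208), -2114020) = Add(65247722, -2114020) = 63133702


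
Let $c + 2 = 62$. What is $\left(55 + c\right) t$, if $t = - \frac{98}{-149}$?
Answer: $\frac{11270}{149} \approx 75.638$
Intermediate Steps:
$c = 60$ ($c = -2 + 62 = 60$)
$t = \frac{98}{149}$ ($t = \left(-98\right) \left(- \frac{1}{149}\right) = \frac{98}{149} \approx 0.65772$)
$\left(55 + c\right) t = \left(55 + 60\right) \frac{98}{149} = 115 \cdot \frac{98}{149} = \frac{11270}{149}$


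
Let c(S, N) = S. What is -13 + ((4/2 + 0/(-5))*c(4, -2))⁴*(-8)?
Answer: -32781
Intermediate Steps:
-13 + ((4/2 + 0/(-5))*c(4, -2))⁴*(-8) = -13 + ((4/2 + 0/(-5))*4)⁴*(-8) = -13 + ((4*(½) + 0*(-⅕))*4)⁴*(-8) = -13 + ((2 + 0)*4)⁴*(-8) = -13 + (2*4)⁴*(-8) = -13 + 8⁴*(-8) = -13 + 4096*(-8) = -13 - 32768 = -32781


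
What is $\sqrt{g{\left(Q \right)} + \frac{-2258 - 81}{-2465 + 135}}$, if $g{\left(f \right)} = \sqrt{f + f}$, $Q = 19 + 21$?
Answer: $\frac{\sqrt{5449870 + 21715600 \sqrt{5}}}{2330} \approx 3.1541$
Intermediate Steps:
$Q = 40$
$g{\left(f \right)} = \sqrt{2} \sqrt{f}$ ($g{\left(f \right)} = \sqrt{2 f} = \sqrt{2} \sqrt{f}$)
$\sqrt{g{\left(Q \right)} + \frac{-2258 - 81}{-2465 + 135}} = \sqrt{\sqrt{2} \sqrt{40} + \frac{-2258 - 81}{-2465 + 135}} = \sqrt{\sqrt{2} \cdot 2 \sqrt{10} - \frac{2339}{-2330}} = \sqrt{4 \sqrt{5} - - \frac{2339}{2330}} = \sqrt{4 \sqrt{5} + \frac{2339}{2330}} = \sqrt{\frac{2339}{2330} + 4 \sqrt{5}}$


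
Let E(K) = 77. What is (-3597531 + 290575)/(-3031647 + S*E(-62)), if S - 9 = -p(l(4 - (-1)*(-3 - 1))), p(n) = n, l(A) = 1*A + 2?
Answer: 826739/757777 ≈ 1.0910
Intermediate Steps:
l(A) = 2 + A (l(A) = A + 2 = 2 + A)
S = 7 (S = 9 - (2 + (4 - (-1)*(-3 - 1))) = 9 - (2 + (4 - (-1)*(-4))) = 9 - (2 + (4 - 1*4)) = 9 - (2 + (4 - 4)) = 9 - (2 + 0) = 9 - 1*2 = 9 - 2 = 7)
(-3597531 + 290575)/(-3031647 + S*E(-62)) = (-3597531 + 290575)/(-3031647 + 7*77) = -3306956/(-3031647 + 539) = -3306956/(-3031108) = -3306956*(-1/3031108) = 826739/757777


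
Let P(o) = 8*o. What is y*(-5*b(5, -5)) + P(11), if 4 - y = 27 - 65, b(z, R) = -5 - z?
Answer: 2188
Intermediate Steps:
y = 42 (y = 4 - (27 - 65) = 4 - 1*(-38) = 4 + 38 = 42)
y*(-5*b(5, -5)) + P(11) = 42*(-5*(-5 - 1*5)) + 8*11 = 42*(-5*(-5 - 5)) + 88 = 42*(-5*(-10)) + 88 = 42*50 + 88 = 2100 + 88 = 2188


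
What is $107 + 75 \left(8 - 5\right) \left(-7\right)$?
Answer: $-1468$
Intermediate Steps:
$107 + 75 \left(8 - 5\right) \left(-7\right) = 107 + 75 \cdot 3 \left(-7\right) = 107 + 75 \left(-21\right) = 107 - 1575 = -1468$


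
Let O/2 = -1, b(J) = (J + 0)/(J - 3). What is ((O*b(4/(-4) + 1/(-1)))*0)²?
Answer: 0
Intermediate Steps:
b(J) = J/(-3 + J)
O = -2 (O = 2*(-1) = -2)
((O*b(4/(-4) + 1/(-1)))*0)² = (-2*(4/(-4) + 1/(-1))/(-3 + (4/(-4) + 1/(-1)))*0)² = (-2*(4*(-¼) + 1*(-1))/(-3 + (4*(-¼) + 1*(-1)))*0)² = (-2*(-1 - 1)/(-3 + (-1 - 1))*0)² = (-(-4)/(-3 - 2)*0)² = (-(-4)/(-5)*0)² = (-(-4)*(-1)/5*0)² = (-2*⅖*0)² = (-⅘*0)² = 0² = 0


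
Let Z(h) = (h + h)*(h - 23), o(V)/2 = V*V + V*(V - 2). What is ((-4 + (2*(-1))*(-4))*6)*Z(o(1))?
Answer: 0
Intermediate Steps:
o(V) = 2*V² + 2*V*(-2 + V) (o(V) = 2*(V*V + V*(V - 2)) = 2*(V² + V*(-2 + V)) = 2*V² + 2*V*(-2 + V))
Z(h) = 2*h*(-23 + h) (Z(h) = (2*h)*(-23 + h) = 2*h*(-23 + h))
((-4 + (2*(-1))*(-4))*6)*Z(o(1)) = ((-4 + (2*(-1))*(-4))*6)*(2*(4*1*(-1 + 1))*(-23 + 4*1*(-1 + 1))) = ((-4 - 2*(-4))*6)*(2*(4*1*0)*(-23 + 4*1*0)) = ((-4 + 8)*6)*(2*0*(-23 + 0)) = (4*6)*(2*0*(-23)) = 24*0 = 0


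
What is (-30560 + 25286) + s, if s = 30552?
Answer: 25278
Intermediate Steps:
(-30560 + 25286) + s = (-30560 + 25286) + 30552 = -5274 + 30552 = 25278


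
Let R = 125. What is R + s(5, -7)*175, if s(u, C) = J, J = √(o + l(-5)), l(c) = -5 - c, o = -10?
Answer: 125 + 175*I*√10 ≈ 125.0 + 553.4*I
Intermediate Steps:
J = I*√10 (J = √(-10 + (-5 - 1*(-5))) = √(-10 + (-5 + 5)) = √(-10 + 0) = √(-10) = I*√10 ≈ 3.1623*I)
s(u, C) = I*√10
R + s(5, -7)*175 = 125 + (I*√10)*175 = 125 + 175*I*√10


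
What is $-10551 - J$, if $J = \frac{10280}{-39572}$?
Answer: $- \frac{104378473}{9893} \approx -10551.0$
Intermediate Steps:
$J = - \frac{2570}{9893}$ ($J = 10280 \left(- \frac{1}{39572}\right) = - \frac{2570}{9893} \approx -0.25978$)
$-10551 - J = -10551 - - \frac{2570}{9893} = -10551 + \frac{2570}{9893} = - \frac{104378473}{9893}$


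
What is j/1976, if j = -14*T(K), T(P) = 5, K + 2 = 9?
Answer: -35/988 ≈ -0.035425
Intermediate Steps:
K = 7 (K = -2 + 9 = 7)
j = -70 (j = -14*5 = -70)
j/1976 = -70/1976 = -70*1/1976 = -35/988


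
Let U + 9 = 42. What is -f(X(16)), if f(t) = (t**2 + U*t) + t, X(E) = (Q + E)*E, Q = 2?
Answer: -92736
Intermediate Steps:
U = 33 (U = -9 + 42 = 33)
X(E) = E*(2 + E) (X(E) = (2 + E)*E = E*(2 + E))
f(t) = t**2 + 34*t (f(t) = (t**2 + 33*t) + t = t**2 + 34*t)
-f(X(16)) = -16*(2 + 16)*(34 + 16*(2 + 16)) = -16*18*(34 + 16*18) = -288*(34 + 288) = -288*322 = -1*92736 = -92736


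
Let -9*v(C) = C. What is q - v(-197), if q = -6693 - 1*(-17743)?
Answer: 99253/9 ≈ 11028.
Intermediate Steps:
v(C) = -C/9
q = 11050 (q = -6693 + 17743 = 11050)
q - v(-197) = 11050 - (-1)*(-197)/9 = 11050 - 1*197/9 = 11050 - 197/9 = 99253/9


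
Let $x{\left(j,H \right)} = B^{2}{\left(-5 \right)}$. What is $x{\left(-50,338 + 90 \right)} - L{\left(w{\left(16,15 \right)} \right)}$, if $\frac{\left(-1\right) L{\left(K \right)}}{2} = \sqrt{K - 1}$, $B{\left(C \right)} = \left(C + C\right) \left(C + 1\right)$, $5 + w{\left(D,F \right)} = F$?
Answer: $1606$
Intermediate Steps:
$w{\left(D,F \right)} = -5 + F$
$B{\left(C \right)} = 2 C \left(1 + C\right)$
$x{\left(j,H \right)} = 1600$ ($x{\left(j,H \right)} = \left(2 \left(-5\right) \left(1 - 5\right)\right)^{2} = \left(2 \left(-5\right) \left(-4\right)\right)^{2} = 40^{2} = 1600$)
$L{\left(K \right)} = - 2 \sqrt{-1 + K}$ ($L{\left(K \right)} = - 2 \sqrt{K - 1} = - 2 \sqrt{-1 + K}$)
$x{\left(-50,338 + 90 \right)} - L{\left(w{\left(16,15 \right)} \right)} = 1600 - - 2 \sqrt{-1 + \left(-5 + 15\right)} = 1600 - - 2 \sqrt{-1 + 10} = 1600 - - 2 \sqrt{9} = 1600 - \left(-2\right) 3 = 1600 - -6 = 1600 + 6 = 1606$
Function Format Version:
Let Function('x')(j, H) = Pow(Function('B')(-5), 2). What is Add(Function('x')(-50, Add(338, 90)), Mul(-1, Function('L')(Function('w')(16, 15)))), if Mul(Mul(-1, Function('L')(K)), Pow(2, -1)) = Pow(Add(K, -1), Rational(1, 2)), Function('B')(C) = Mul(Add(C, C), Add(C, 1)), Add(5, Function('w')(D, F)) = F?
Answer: 1606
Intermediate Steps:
Function('w')(D, F) = Add(-5, F)
Function('B')(C) = Mul(2, C, Add(1, C)) (Function('B')(C) = Mul(Mul(2, C), Add(1, C)) = Mul(2, C, Add(1, C)))
Function('x')(j, H) = 1600 (Function('x')(j, H) = Pow(Mul(2, -5, Add(1, -5)), 2) = Pow(Mul(2, -5, -4), 2) = Pow(40, 2) = 1600)
Function('L')(K) = Mul(-2, Pow(Add(-1, K), Rational(1, 2))) (Function('L')(K) = Mul(-2, Pow(Add(K, -1), Rational(1, 2))) = Mul(-2, Pow(Add(-1, K), Rational(1, 2))))
Add(Function('x')(-50, Add(338, 90)), Mul(-1, Function('L')(Function('w')(16, 15)))) = Add(1600, Mul(-1, Mul(-2, Pow(Add(-1, Add(-5, 15)), Rational(1, 2))))) = Add(1600, Mul(-1, Mul(-2, Pow(Add(-1, 10), Rational(1, 2))))) = Add(1600, Mul(-1, Mul(-2, Pow(9, Rational(1, 2))))) = Add(1600, Mul(-1, Mul(-2, 3))) = Add(1600, Mul(-1, -6)) = Add(1600, 6) = 1606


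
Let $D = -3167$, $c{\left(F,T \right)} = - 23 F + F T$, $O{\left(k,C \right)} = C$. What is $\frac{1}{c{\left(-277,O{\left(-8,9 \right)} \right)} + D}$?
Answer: $\frac{1}{711} \approx 0.0014065$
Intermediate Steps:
$\frac{1}{c{\left(-277,O{\left(-8,9 \right)} \right)} + D} = \frac{1}{- 277 \left(-23 + 9\right) - 3167} = \frac{1}{\left(-277\right) \left(-14\right) - 3167} = \frac{1}{3878 - 3167} = \frac{1}{711}$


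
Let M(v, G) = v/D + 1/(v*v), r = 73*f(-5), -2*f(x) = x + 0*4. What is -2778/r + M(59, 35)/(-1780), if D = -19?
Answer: -32700929456/2148525415 ≈ -15.220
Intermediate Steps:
f(x) = -x/2 (f(x) = -(x + 0*4)/2 = -(x + 0)/2 = -x/2)
r = 365/2 (r = 73*(-½*(-5)) = 73*(5/2) = 365/2 ≈ 182.50)
M(v, G) = v⁻² - v/19 (M(v, G) = v/(-19) + 1/(v*v) = v*(-1/19) + v⁻² = -v/19 + v⁻² = v⁻² - v/19)
-2778/r + M(59, 35)/(-1780) = -2778/365/2 + (59⁻² - 1/19*59)/(-1780) = -2778*2/365 + (1/3481 - 59/19)*(-1/1780) = -5556/365 - 205360/66139*(-1/1780) = -5556/365 + 10268/5886371 = -32700929456/2148525415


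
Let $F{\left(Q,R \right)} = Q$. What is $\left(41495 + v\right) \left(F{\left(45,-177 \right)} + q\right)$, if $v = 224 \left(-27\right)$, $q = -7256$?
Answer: $-255608317$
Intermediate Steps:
$v = -6048$
$\left(41495 + v\right) \left(F{\left(45,-177 \right)} + q\right) = \left(41495 - 6048\right) \left(45 - 7256\right) = 35447 \left(-7211\right) = -255608317$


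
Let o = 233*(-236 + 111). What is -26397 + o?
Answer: -55522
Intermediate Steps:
o = -29125 (o = 233*(-125) = -29125)
-26397 + o = -26397 - 29125 = -55522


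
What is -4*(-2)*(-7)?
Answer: -56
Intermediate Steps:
-4*(-2)*(-7) = -(-8)*(-7) = -1*56 = -56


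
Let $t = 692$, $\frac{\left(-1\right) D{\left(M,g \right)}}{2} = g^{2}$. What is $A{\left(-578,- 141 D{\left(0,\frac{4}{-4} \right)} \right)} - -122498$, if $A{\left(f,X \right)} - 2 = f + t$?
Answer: $122614$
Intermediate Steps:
$D{\left(M,g \right)} = - 2 g^{2}$
$A{\left(f,X \right)} = 694 + f$ ($A{\left(f,X \right)} = 2 + \left(f + 692\right) = 2 + \left(692 + f\right) = 694 + f$)
$A{\left(-578,- 141 D{\left(0,\frac{4}{-4} \right)} \right)} - -122498 = \left(694 - 578\right) - -122498 = 116 + 122498 = 122614$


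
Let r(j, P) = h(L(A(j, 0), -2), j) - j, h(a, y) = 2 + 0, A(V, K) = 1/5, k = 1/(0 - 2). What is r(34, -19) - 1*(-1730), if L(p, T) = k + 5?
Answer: 1698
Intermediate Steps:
k = -1/2 (k = 1/(-2) = -1/2 ≈ -0.50000)
A(V, K) = 1/5
L(p, T) = 9/2 (L(p, T) = -1/2 + 5 = 9/2)
h(a, y) = 2
r(j, P) = 2 - j
r(34, -19) - 1*(-1730) = (2 - 1*34) - 1*(-1730) = (2 - 34) + 1730 = -32 + 1730 = 1698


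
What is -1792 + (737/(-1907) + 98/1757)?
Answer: -857911633/478657 ≈ -1792.3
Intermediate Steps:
-1792 + (737/(-1907) + 98/1757) = -1792 + (737*(-1/1907) + 98*(1/1757)) = -1792 + (-737/1907 + 14/251) = -1792 - 158289/478657 = -857911633/478657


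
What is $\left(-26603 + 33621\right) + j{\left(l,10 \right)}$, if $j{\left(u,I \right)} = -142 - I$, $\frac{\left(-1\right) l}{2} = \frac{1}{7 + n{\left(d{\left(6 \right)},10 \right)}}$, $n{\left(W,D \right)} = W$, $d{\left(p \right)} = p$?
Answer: $6866$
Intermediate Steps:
$l = - \frac{2}{13}$ ($l = - \frac{2}{7 + 6} = - \frac{2}{13} \approx -0.15385$)
$\left(-26603 + 33621\right) + j{\left(l,10 \right)} = \left(-26603 + 33621\right) - 152 = 7018 - 152 = 6866$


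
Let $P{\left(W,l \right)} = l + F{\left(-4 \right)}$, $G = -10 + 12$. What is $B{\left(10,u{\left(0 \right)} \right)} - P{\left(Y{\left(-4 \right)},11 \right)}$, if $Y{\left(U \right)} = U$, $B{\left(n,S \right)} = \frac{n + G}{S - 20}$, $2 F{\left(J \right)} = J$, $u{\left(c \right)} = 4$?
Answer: $- \frac{39}{4} \approx -9.75$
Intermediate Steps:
$G = 2$
$F{\left(J \right)} = \frac{J}{2}$
$B{\left(n,S \right)} = \frac{2 + n}{-20 + S}$ ($B{\left(n,S \right)} = \frac{n + 2}{S - 20} = \frac{2 + n}{-20 + S}$)
$P{\left(W,l \right)} = -2 + l$ ($P{\left(W,l \right)} = l + \frac{1}{2} \left(-4\right) = l - 2 = -2 + l$)
$B{\left(10,u{\left(0 \right)} \right)} - P{\left(Y{\left(-4 \right)},11 \right)} = \frac{2 + 10}{-20 + 4} - \left(-2 + 11\right) = \frac{1}{-16} \cdot 12 - 9 = \left(- \frac{1}{16}\right) 12 - 9 = - \frac{3}{4} - 9 = - \frac{39}{4}$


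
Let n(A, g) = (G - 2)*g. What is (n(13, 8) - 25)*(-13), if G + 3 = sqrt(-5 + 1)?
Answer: 845 - 208*I ≈ 845.0 - 208.0*I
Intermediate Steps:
G = -3 + 2*I (G = -3 + sqrt(-5 + 1) = -3 + sqrt(-4) = -3 + 2*I ≈ -3.0 + 2.0*I)
n(A, g) = g*(-5 + 2*I) (n(A, g) = ((-3 + 2*I) - 2)*g = (-5 + 2*I)*g = g*(-5 + 2*I))
(n(13, 8) - 25)*(-13) = (8*(-5 + 2*I) - 25)*(-13) = ((-40 + 16*I) - 25)*(-13) = (-65 + 16*I)*(-13) = 845 - 208*I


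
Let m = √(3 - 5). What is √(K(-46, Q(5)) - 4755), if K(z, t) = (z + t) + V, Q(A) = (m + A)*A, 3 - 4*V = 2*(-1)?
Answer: √(-19099 + 20*I*√2)/2 ≈ 0.051166 + 69.1*I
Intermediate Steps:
V = 5/4 (V = ¾ - (-1)/2 = ¾ - ¼*(-2) = ¾ + ½ = 5/4 ≈ 1.2500)
m = I*√2 (m = √(-2) = I*√2 ≈ 1.4142*I)
Q(A) = A*(A + I*√2) (Q(A) = (I*√2 + A)*A = (A + I*√2)*A = A*(A + I*√2))
K(z, t) = 5/4 + t + z (K(z, t) = (z + t) + 5/4 = (t + z) + 5/4 = 5/4 + t + z)
√(K(-46, Q(5)) - 4755) = √((5/4 + 5*(5 + I*√2) - 46) - 4755) = √((5/4 + (25 + 5*I*√2) - 46) - 4755) = √((-79/4 + 5*I*√2) - 4755) = √(-19099/4 + 5*I*√2)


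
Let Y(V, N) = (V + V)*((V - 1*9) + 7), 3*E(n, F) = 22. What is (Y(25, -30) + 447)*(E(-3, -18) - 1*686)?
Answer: -3251492/3 ≈ -1.0838e+6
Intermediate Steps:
E(n, F) = 22/3 (E(n, F) = (⅓)*22 = 22/3)
Y(V, N) = 2*V*(-2 + V) (Y(V, N) = (2*V)*((V - 9) + 7) = (2*V)*((-9 + V) + 7) = (2*V)*(-2 + V) = 2*V*(-2 + V))
(Y(25, -30) + 447)*(E(-3, -18) - 1*686) = (2*25*(-2 + 25) + 447)*(22/3 - 1*686) = (2*25*23 + 447)*(22/3 - 686) = (1150 + 447)*(-2036/3) = 1597*(-2036/3) = -3251492/3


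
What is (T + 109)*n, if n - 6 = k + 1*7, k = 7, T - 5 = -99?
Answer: 300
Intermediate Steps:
T = -94 (T = 5 - 99 = -94)
n = 20 (n = 6 + (7 + 1*7) = 6 + (7 + 7) = 6 + 14 = 20)
(T + 109)*n = (-94 + 109)*20 = 15*20 = 300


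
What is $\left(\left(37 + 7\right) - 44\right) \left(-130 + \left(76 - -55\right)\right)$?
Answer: $0$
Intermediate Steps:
$\left(\left(37 + 7\right) - 44\right) \left(-130 + \left(76 - -55\right)\right) = \left(44 - 44\right) \left(-130 + \left(76 + 55\right)\right) = 0 \left(-130 + 131\right) = 0 \cdot 1 = 0$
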